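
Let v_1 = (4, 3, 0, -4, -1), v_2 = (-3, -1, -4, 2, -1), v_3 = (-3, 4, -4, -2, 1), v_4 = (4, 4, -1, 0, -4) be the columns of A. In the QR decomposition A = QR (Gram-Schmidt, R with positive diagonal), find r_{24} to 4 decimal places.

v_1 = (4, 3, 0, -4, -1); ‖v_1‖ = 6.4807, so e_1 = (0.6172, 0.4629, 0.0000, -0.6172, -0.1543).
e_1·v_2 = 0.6172·(-3) + 0.4629·(-1) + 0.0000·(-4) + (-0.6172)·2 + (-0.1543)·(-1) = -3.3947.
u_2 = v_2 + 3.3947·e_1 = (-0.9048, 0.5714, -4.0000, -0.0952, -1.5238).
‖u_2‖ = 4.4132, so e_2 = (-0.2050, 0.1295, -0.9064, -0.0216, -0.3453).
r_{24} = e_2·v_4 = 1.9854.

r_{24} = 1.9854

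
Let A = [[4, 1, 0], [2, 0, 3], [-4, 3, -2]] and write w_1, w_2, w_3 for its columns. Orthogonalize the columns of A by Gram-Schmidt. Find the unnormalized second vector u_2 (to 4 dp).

u_2 = (1.8889, 0.4444, 2.1111)

w_1 = (4, 2, -4); ‖w_1‖ = 6.0000, so q_1 = (0.6667, 0.3333, -0.6667).
q_1·w_2 = 0.6667·1 + 0.3333·0 + (-0.6667)·3 = -1.3333.
u_2 = w_2 + 1.3333·q_1 = (1.8889, 0.4444, 2.1111).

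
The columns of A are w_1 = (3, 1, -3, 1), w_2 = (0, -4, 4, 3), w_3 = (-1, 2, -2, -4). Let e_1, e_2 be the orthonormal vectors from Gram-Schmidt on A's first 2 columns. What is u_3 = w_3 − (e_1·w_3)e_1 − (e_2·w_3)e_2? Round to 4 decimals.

w_1 = (3, 1, -3, 1); ‖w_1‖ = 4.4721, so e_1 = (0.6708, 0.2236, -0.6708, 0.2236).
e_1·w_2 = 0.6708·0 + 0.2236·(-4) + (-0.6708)·4 + 0.2236·3 = -2.9069.
u_2 = w_2 + 2.9069·e_1 = (1.9500, -3.3500, 2.0500, 3.6500).
‖u_2‖ = 5.7053, so e_2 = (0.3418, -0.5872, 0.3593, 0.6398).
e_1·w_3 = 0.6708·(-1) + 0.2236·2 + (-0.6708)·(-2) + 0.2236·(-4) = 0.2236; e_2·w_3 = 0.3418·(-1) + (-0.5872)·2 + 0.3593·(-2) + 0.6398·(-4) = -4.7938.
u_3 = w_3 − 0.2236·e_1 + 4.7938·e_2 = (0.4885, -0.8648, -0.1275, -0.9831).

u_3 = (0.4885, -0.8648, -0.1275, -0.9831)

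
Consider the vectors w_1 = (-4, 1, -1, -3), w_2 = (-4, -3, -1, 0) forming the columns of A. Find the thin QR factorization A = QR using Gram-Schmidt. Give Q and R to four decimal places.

w_1 = (-4, 1, -1, -3); ‖w_1‖ = 5.1962, so q_1 = (-0.7698, 0.1925, -0.1925, -0.5774).
q_1·w_2 = (-0.7698)·(-4) + 0.1925·(-3) + (-0.1925)·(-1) + (-0.5774)·0 = 2.6943.
u_2 = w_2 − 2.6943·q_1 = (-1.9259, -3.5185, -0.4815, 1.5556).
‖u_2‖ = 4.3291, so q_2 = (-0.4449, -0.8128, -0.1112, 0.3593).

Q = [[-0.7698, -0.4449], [0.1925, -0.8128], [-0.1925, -0.1112], [-0.5774, 0.3593]], R = [[5.1962, 2.6943], [0.0000, 4.3291]]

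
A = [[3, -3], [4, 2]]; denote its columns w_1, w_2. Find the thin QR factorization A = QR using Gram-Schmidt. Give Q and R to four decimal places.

w_1 = (3, 4); ‖w_1‖ = 5.0000, so q_1 = (0.6000, 0.8000).
q_1·w_2 = 0.6000·(-3) + 0.8000·2 = -0.2000.
u_2 = w_2 + 0.2000·q_1 = (-2.8800, 2.1600).
‖u_2‖ = 3.6000, so q_2 = (-0.8000, 0.6000).

Q = [[0.6000, -0.8000], [0.8000, 0.6000]], R = [[5.0000, -0.2000], [0.0000, 3.6000]]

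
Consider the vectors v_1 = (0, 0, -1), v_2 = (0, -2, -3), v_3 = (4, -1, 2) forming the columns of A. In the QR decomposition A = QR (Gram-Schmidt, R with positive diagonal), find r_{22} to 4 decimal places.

v_1 = (0, 0, -1); ‖v_1‖ = 1.0000, so q_1 = (0.0000, 0.0000, -1.0000).
q_1·v_2 = 0.0000·0 + 0.0000·(-2) + (-1.0000)·(-3) = 3.0000.
u_2 = v_2 − 3.0000·q_1 = (0.0000, -2.0000, 0.0000).
r_{22} = ‖u_2‖ = 2.0000.

r_{22} = 2.0000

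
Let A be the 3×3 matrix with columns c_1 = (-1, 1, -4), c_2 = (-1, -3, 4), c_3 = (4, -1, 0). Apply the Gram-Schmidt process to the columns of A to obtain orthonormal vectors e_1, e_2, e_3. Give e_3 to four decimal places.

e_3 = (0.6667, -0.6667, -0.3333)

c_1 = (-1, 1, -4); ‖c_1‖ = 4.2426, so e_1 = (-0.2357, 0.2357, -0.9428).
e_1·c_2 = (-0.2357)·(-1) + 0.2357·(-3) + (-0.9428)·4 = -4.2426.
u_2 = c_2 + 4.2426·e_1 = (-2.0000, -2.0000, 0.0000).
‖u_2‖ = 2.8284, so e_2 = (-0.7071, -0.7071, 0.0000).
e_1·c_3 = (-0.2357)·4 + 0.2357·(-1) + (-0.9428)·0 = -1.1785; e_2·c_3 = (-0.7071)·4 + (-0.7071)·(-1) + (0.0000)·0 = -2.1213.
u_3 = c_3 + 1.1785·e_1 + 2.1213·e_2 = (2.2222, -2.2222, -1.1111).
‖u_3‖ = 3.3333, so e_3 = (0.6667, -0.6667, -0.3333).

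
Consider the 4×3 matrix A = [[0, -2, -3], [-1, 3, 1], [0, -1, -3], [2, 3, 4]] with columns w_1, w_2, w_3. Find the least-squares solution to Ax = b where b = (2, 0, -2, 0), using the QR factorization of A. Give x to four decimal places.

w_1 = (0, -1, 0, 2); ‖w_1‖ = 2.2361, so q_1 = (0.0000, -0.4472, 0.0000, 0.8944).
q_1·w_2 = 0.0000·(-2) + (-0.4472)·3 + 0.0000·(-1) + 0.8944·3 = 1.3416.
u_2 = w_2 − 1.3416·q_1 = (-2.0000, 3.6000, -1.0000, 1.8000).
‖u_2‖ = 4.6043, so q_2 = (-0.4344, 0.7819, -0.2172, 0.3909).
q_1·w_3 = 0.0000·(-3) + (-0.4472)·1 + 0.0000·(-3) + 0.8944·4 = 3.1305; q_2·w_3 = (-0.4344)·(-3) + 0.7819·1 + (-0.2172)·(-3) + 0.3909·4 = 4.3003.
u_3 = w_3 − 3.1305·q_1 − 4.3003·q_2 = (-1.1321, -0.9623, -2.0660, -0.4811).
‖u_3‖ = 2.5899, so q_3 = (-0.4371, -0.3715, -0.7977, -0.1858).
Qᵀb = (0.0000, -0.4344, 0.7212).
Back-substitute: x_3 = 0.7212/2.5899 = 0.2785.
x_2 = (-0.4344 − 4.3003·0.2785)/4.6043 = -0.3544.
x_1 = (0.0000 − 1.3416·(-0.3544) − 3.1305·0.2785)/2.2361 = -0.1772.

x = (-0.1772, -0.3544, 0.2785)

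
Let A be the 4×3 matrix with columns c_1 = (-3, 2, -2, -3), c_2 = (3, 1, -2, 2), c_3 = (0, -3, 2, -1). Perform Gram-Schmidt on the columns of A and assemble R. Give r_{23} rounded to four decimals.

c_1 = (-3, 2, -2, -3); ‖c_1‖ = 5.0990, so e_1 = (-0.5883, 0.3922, -0.3922, -0.5883).
e_1·c_2 = (-0.5883)·3 + 0.3922·1 + (-0.3922)·(-2) + (-0.5883)·2 = -1.7650.
u_2 = c_2 + 1.7650·e_1 = (1.9615, 1.6923, -2.6923, 0.9615).
‖u_2‖ = 3.8581, so e_2 = (0.5084, 0.4386, -0.6978, 0.2492).
r_{23} = e_2·c_3 = -2.9608.

r_{23} = -2.9608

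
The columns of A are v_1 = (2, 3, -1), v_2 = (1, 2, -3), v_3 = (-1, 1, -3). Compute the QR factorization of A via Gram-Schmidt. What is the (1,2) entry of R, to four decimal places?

q_1 = v_1/‖v_1‖ = (2, 3, -1)/3.7417 = (0.5345, 0.8018, -0.2673).
r_{12} = q_1·v_2 = 2.9399.

r_{12} = 2.9399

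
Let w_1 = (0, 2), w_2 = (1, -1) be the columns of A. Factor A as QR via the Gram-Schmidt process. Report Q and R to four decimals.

Q = [[0.0000, 1.0000], [1.0000, 0.0000]], R = [[2.0000, -1.0000], [0.0000, 1.0000]]

e_1 = w_1/‖w_1‖ = (0, 2)/2.0000 = (0.0000, 1.0000).
r_{12} = e_1·w_2 = -1.0000.
u_2 = w_2 + 1.0000·e_1 = (1.0000, 0.0000).
‖u_2‖ = 1.0000, so e_2 = (1.0000, 0.0000).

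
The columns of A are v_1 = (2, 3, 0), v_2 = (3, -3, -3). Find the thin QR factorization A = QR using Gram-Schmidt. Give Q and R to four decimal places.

v_1 = (2, 3, 0); ‖v_1‖ = 3.6056, so q_1 = (0.5547, 0.8321, 0.0000).
q_1·v_2 = 0.5547·3 + 0.8321·(-3) + 0.0000·(-3) = -0.8321.
u_2 = v_2 + 0.8321·q_1 = (3.4615, -2.3077, -3.0000).
‖u_2‖ = 5.1291, so q_2 = (0.6749, -0.4499, -0.5849).

Q = [[0.5547, 0.6749], [0.8321, -0.4499], [0.0000, -0.5849]], R = [[3.6056, -0.8321], [0.0000, 5.1291]]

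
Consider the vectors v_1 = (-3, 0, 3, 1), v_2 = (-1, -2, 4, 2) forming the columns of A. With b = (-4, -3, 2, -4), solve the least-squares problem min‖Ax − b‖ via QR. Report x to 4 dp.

x = (0.9677, -0.2581)

q_1 = v_1/‖v_1‖ = (-3, 0, 3, 1)/4.3589 = (-0.6882, 0.0000, 0.6882, 0.2294).
r_{12} = q_1·v_2 = 3.9001.
u_2 = v_2 − 3.9001·q_1 = (1.6842, -2.0000, 1.3158, 1.1053).
‖u_2‖ = 3.1288, so q_2 = (0.5383, -0.6392, 0.4205, 0.3533).
Qᵀb = (3.2118, -0.8074).
Back-substitute: x_2 = -0.8074/3.1288 = -0.2581.
x_1 = (3.2118 − 3.9001·(-0.2581))/4.3589 = 0.9677.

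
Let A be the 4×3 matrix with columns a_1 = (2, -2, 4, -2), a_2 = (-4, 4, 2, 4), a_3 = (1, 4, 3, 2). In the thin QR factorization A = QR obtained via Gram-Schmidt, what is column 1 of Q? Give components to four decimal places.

q_1 = (0.3780, -0.3780, 0.7559, -0.3780)

a_1 = (2, -2, 4, -2); ‖a_1‖ = 5.2915, so q_1 = (0.3780, -0.3780, 0.7559, -0.3780).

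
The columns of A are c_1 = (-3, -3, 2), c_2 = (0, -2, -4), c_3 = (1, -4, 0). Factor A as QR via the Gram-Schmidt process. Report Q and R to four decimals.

Q = [[-0.6396, -0.0613, 0.7663], [-0.6396, -0.5105, -0.5747], [0.4264, -0.8577, 0.2873]], R = [[4.6904, -0.4264, 1.9188], [0.0000, 4.4518, 1.9808], [0.0000, 0.0000, 3.0650]]

c_1 = (-3, -3, 2); ‖c_1‖ = 4.6904, so e_1 = (-0.6396, -0.6396, 0.4264).
e_1·c_2 = (-0.6396)·0 + (-0.6396)·(-2) + 0.4264·(-4) = -0.4264.
u_2 = c_2 + 0.4264·e_1 = (-0.2727, -2.2727, -3.8182).
‖u_2‖ = 4.4518, so e_2 = (-0.0613, -0.5105, -0.8577).
e_1·c_3 = (-0.6396)·1 + (-0.6396)·(-4) + 0.4264·0 = 1.9188; e_2·c_3 = (-0.0613)·1 + (-0.5105)·(-4) + (-0.8577)·0 = 1.9808.
u_3 = c_3 − 1.9188·e_1 − 1.9808·e_2 = (2.3486, -1.7615, 0.8807).
‖u_3‖ = 3.0650, so e_3 = (0.7663, -0.5747, 0.2873).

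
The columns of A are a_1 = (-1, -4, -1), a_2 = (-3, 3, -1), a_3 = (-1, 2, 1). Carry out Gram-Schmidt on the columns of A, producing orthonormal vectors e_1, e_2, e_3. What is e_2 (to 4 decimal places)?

e_1 = a_1/‖a_1‖ = (-1, -4, -1)/4.2426 = (-0.2357, -0.9428, -0.2357).
r_{12} = e_1·a_2 = -1.8856.
u_2 = a_2 + 1.8856·e_1 = (-3.4444, 1.2222, -1.4444).
‖u_2‖ = 3.9299, so e_2 = (-0.8765, 0.3110, -0.3675).

e_2 = (-0.8765, 0.3110, -0.3675)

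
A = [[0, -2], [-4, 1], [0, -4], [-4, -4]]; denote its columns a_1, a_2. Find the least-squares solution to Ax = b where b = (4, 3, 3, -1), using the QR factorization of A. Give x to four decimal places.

a_1 = (0, -4, 0, -4); ‖a_1‖ = 5.6569, so q_1 = (0.0000, -0.7071, 0.0000, -0.7071).
q_1·a_2 = 0.0000·(-2) + (-0.7071)·1 + 0.0000·(-4) + (-0.7071)·(-4) = 2.1213.
u_2 = a_2 − 2.1213·q_1 = (-2.0000, 2.5000, -4.0000, -2.5000).
‖u_2‖ = 5.7009, so q_2 = (-0.3508, 0.4385, -0.7016, -0.4385).
Qᵀb = (-1.4142, -1.7541).
Back-substitute: x_2 = -1.7541/5.7009 = -0.3077.
x_1 = (-1.4142 − 2.1213·(-0.3077))/5.6569 = -0.1346.

x = (-0.1346, -0.3077)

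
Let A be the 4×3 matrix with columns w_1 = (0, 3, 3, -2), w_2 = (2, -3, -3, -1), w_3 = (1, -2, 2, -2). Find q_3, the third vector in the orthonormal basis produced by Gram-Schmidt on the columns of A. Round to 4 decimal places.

q_3 = (-0.0760, -0.7208, 0.6871, -0.0507)

q_1 = w_1/‖w_1‖ = (0, 3, 3, -2)/4.6904 = (0.0000, 0.6396, 0.6396, -0.4264).
r_{12} = q_1·w_2 = -3.4112.
u_2 = w_2 + 3.4112·q_1 = (2.0000, -0.8182, -0.8182, -2.4545).
‖u_2‖ = 3.3710, so q_2 = (0.5933, -0.2427, -0.2427, -0.7281).
r_{13} = q_1·w_3 = 0.8528; r_{23} = q_2·w_3 = 2.0496.
u_3 = w_3 − 0.8528·q_1 − 2.0496·q_2 = (-0.2160, -2.0480, 1.9520, -0.1440).
‖u_3‖ = 2.8411, so q_3 = (-0.0760, -0.7208, 0.6871, -0.0507).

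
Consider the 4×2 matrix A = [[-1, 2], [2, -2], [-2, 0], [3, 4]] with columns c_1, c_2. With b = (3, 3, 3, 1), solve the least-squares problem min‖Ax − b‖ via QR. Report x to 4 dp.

c_1 = (-1, 2, -2, 3); ‖c_1‖ = 4.2426, so e_1 = (-0.2357, 0.4714, -0.4714, 0.7071).
e_1·c_2 = (-0.2357)·2 + 0.4714·(-2) + (-0.4714)·0 + 0.7071·4 = 1.4142.
u_2 = c_2 − 1.4142·e_1 = (2.3333, -2.6667, 0.6667, 3.0000).
‖u_2‖ = 4.6904, so e_2 = (0.4975, -0.5685, 0.1421, 0.6396).
Qᵀb = (0.0000, 0.8528).
Back-substitute: x_2 = 0.8528/4.6904 = 0.1818.
x_1 = (0.0000 − 1.4142·0.1818)/4.2426 = -0.0606.

x = (-0.0606, 0.1818)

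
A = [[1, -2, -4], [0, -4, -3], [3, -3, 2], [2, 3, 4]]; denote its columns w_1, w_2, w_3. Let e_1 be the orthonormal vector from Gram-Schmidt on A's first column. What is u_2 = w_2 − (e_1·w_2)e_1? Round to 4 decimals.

u_2 = (-1.6429, -4.0000, -1.9286, 3.7143)

w_1 = (1, 0, 3, 2); ‖w_1‖ = 3.7417, so e_1 = (0.2673, 0.0000, 0.8018, 0.5345).
e_1·w_2 = 0.2673·(-2) + 0.0000·(-4) + 0.8018·(-3) + 0.5345·3 = -1.3363.
u_2 = w_2 + 1.3363·e_1 = (-1.6429, -4.0000, -1.9286, 3.7143).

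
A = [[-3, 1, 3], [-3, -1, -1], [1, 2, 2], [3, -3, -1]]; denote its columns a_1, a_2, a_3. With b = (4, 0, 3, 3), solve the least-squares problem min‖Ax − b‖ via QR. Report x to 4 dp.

a_1 = (-3, -3, 1, 3); ‖a_1‖ = 5.2915, so e_1 = (-0.5669, -0.5669, 0.1890, 0.5669).
e_1·a_2 = (-0.5669)·1 + (-0.5669)·(-1) + 0.1890·2 + 0.5669·(-3) = -1.3229.
u_2 = a_2 + 1.3229·e_1 = (0.2500, -1.7500, 2.2500, -2.2500).
‖u_2‖ = 3.6401, so e_2 = (0.0687, -0.4808, 0.6181, -0.6181).
e_1·a_3 = (-0.5669)·3 + (-0.5669)·(-1) + 0.1890·2 + 0.5669·(-1) = -1.3229; e_2·a_3 = 0.0687·3 + (-0.4808)·(-1) + 0.6181·2 + (-0.6181)·(-1) = 2.5412.
u_3 = a_3 + 1.3229·e_1 − 2.5412·e_2 = (2.0755, -0.5283, 0.6792, 1.3208).
‖u_3‖ = 2.6062, so e_3 = (0.7963, -0.2027, 0.2606, 0.5068).
Qᵀb = (0.0000, 0.2747, 5.4876).
Back-substitute: x_3 = 5.4876/2.6062 = 2.1056.
x_2 = (0.2747 − 2.5412·2.1056)/3.6401 = -1.3944.
x_1 = (0.0000 + 1.3229·(-1.3944) + 1.3229·2.1056)/5.2915 = 0.1778.

x = (0.1778, -1.3944, 2.1056)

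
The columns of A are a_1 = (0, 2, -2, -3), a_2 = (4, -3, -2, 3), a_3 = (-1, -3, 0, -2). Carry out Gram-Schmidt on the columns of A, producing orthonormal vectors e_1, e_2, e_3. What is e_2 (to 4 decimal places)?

e_2 = (0.7198, -0.3070, -0.5928, 0.1905)

e_1 = a_1/‖a_1‖ = (0, 2, -2, -3)/4.1231 = (0.0000, 0.4851, -0.4851, -0.7276).
r_{12} = e_1·a_2 = -2.6679.
u_2 = a_2 + 2.6679·e_1 = (4.0000, -1.7059, -3.2941, 1.0588).
‖u_2‖ = 5.5572, so e_2 = (0.7198, -0.3070, -0.5928, 0.1905).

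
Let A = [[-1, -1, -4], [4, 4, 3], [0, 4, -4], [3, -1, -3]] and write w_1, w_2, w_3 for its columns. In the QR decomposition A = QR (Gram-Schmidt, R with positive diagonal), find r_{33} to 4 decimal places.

w_1 = (-1, 4, 0, 3); ‖w_1‖ = 5.0990, so q_1 = (-0.1961, 0.7845, 0.0000, 0.5883).
q_1·w_2 = (-0.1961)·(-1) + 0.7845·4 + 0.0000·4 + 0.5883·(-1) = 2.7456.
u_2 = w_2 − 2.7456·q_1 = (-0.4615, 1.8462, 4.0000, -2.6154).
‖u_2‖ = 5.1441, so q_2 = (-0.0897, 0.3589, 0.7776, -0.5084).
q_1·w_3 = (-0.1961)·(-4) + 0.7845·3 + 0.0000·(-4) + 0.5883·(-3) = 1.3728; q_2·w_3 = (-0.0897)·(-4) + 0.3589·3 + 0.7776·(-4) + (-0.5084)·(-3) = -0.1495.
u_3 = w_3 − 1.3728·q_1 + 0.1495·q_2 = (-3.7442, 1.9767, -3.8837, -3.8837).
r_{33} = ‖u_3‖ = 6.9349.

r_{33} = 6.9349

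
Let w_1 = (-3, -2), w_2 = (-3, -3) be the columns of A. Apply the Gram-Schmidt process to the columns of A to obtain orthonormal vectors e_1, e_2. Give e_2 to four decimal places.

e_2 = (0.5547, -0.8321)

e_1 = w_1/‖w_1‖ = (-3, -2)/3.6056 = (-0.8321, -0.5547).
r_{12} = e_1·w_2 = 4.1603.
u_2 = w_2 − 4.1603·e_1 = (0.4615, -0.6923).
‖u_2‖ = 0.8321, so e_2 = (0.5547, -0.8321).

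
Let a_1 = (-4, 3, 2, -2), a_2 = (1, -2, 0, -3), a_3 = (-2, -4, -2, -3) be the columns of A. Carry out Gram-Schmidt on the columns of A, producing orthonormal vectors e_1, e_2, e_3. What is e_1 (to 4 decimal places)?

a_1 = (-4, 3, 2, -2); ‖a_1‖ = 5.7446, so e_1 = (-0.6963, 0.5222, 0.3482, -0.3482).

e_1 = (-0.6963, 0.5222, 0.3482, -0.3482)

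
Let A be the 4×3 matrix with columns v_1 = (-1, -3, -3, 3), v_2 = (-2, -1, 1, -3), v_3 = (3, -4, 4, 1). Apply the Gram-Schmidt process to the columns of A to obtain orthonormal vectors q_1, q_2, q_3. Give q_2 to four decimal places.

q_2 = (-0.6181, -0.4808, 0.0687, -0.6181)

v_1 = (-1, -3, -3, 3); ‖v_1‖ = 5.2915, so q_1 = (-0.1890, -0.5669, -0.5669, 0.5669).
q_1·v_2 = (-0.1890)·(-2) + (-0.5669)·(-1) + (-0.5669)·1 + 0.5669·(-3) = -1.3229.
u_2 = v_2 + 1.3229·q_1 = (-2.2500, -1.7500, 0.2500, -2.2500).
‖u_2‖ = 3.6401, so q_2 = (-0.6181, -0.4808, 0.0687, -0.6181).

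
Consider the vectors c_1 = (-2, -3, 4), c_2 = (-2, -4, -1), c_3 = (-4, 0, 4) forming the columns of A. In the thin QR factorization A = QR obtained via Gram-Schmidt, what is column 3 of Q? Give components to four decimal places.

c_1 = (-2, -3, 4); ‖c_1‖ = 5.3852, so e_1 = (-0.3714, -0.5571, 0.7428).
e_1·c_2 = (-0.3714)·(-2) + (-0.5571)·(-4) + 0.7428·(-1) = 2.2283.
u_2 = c_2 − 2.2283·e_1 = (-1.1724, -2.7586, -2.6552).
‖u_2‖ = 4.0043, so e_2 = (-0.2928, -0.6889, -0.6631).
e_1·c_3 = (-0.3714)·(-4) + (-0.5571)·0 + 0.7428·4 = 4.4567; e_2·c_3 = (-0.2928)·(-4) + (-0.6889)·0 + (-0.6631)·4 = -1.4812.
u_3 = c_3 − 4.4567·e_1 + 1.4812·e_2 = (-2.7785, 1.4624, -0.2925).
‖u_3‖ = 3.1534, so e_3 = (-0.8811, 0.4637, -0.0927).

e_3 = (-0.8811, 0.4637, -0.0927)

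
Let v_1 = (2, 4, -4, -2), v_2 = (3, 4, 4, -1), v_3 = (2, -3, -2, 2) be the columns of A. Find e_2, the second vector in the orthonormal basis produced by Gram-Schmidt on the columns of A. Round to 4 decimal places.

e_2 = (0.4091, 0.5035, 0.7552, -0.0944)

v_1 = (2, 4, -4, -2); ‖v_1‖ = 6.3246, so e_1 = (0.3162, 0.6325, -0.6325, -0.3162).
e_1·v_2 = 0.3162·3 + 0.6325·4 + (-0.6325)·4 + (-0.3162)·(-1) = 1.2649.
u_2 = v_2 − 1.2649·e_1 = (2.6000, 3.2000, 4.8000, -0.6000).
‖u_2‖ = 6.3561, so e_2 = (0.4091, 0.5035, 0.7552, -0.0944).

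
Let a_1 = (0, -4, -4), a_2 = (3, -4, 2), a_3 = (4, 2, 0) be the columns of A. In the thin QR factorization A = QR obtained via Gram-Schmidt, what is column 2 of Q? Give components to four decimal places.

q_2 = (0.5774, -0.5774, 0.5774)

q_1 = a_1/‖a_1‖ = (0, -4, -4)/5.6569 = (0.0000, -0.7071, -0.7071).
r_{12} = q_1·a_2 = 1.4142.
u_2 = a_2 − 1.4142·q_1 = (3.0000, -3.0000, 3.0000).
‖u_2‖ = 5.1962, so q_2 = (0.5774, -0.5774, 0.5774).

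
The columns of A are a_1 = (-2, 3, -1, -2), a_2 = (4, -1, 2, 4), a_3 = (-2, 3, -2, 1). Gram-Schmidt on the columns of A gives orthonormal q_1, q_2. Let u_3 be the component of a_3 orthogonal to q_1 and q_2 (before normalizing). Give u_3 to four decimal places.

q_1 = a_1/‖a_1‖ = (-2, 3, -1, -2)/4.2426 = (-0.4714, 0.7071, -0.2357, -0.4714).
r_{12} = q_1·a_2 = -4.9497.
u_2 = a_2 + 4.9497·q_1 = (1.6667, 2.5000, 0.8333, 1.6667).
‖u_2‖ = 3.5355, so q_2 = (0.4714, 0.7071, 0.2357, 0.4714).
r_{13} = q_1·a_3 = 3.0641; r_{23} = q_2·a_3 = 1.1785.
u_3 = a_3 − 3.0641·q_1 − 1.1785·q_2 = (-1.1111, 0.0000, -1.5556, 1.8889).

u_3 = (-1.1111, 0.0000, -1.5556, 1.8889)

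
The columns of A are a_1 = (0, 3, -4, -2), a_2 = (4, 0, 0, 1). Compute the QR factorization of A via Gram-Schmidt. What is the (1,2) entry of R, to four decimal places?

e_1 = a_1/‖a_1‖ = (0, 3, -4, -2)/5.3852 = (0.0000, 0.5571, -0.7428, -0.3714).
r_{12} = e_1·a_2 = -0.3714.

r_{12} = -0.3714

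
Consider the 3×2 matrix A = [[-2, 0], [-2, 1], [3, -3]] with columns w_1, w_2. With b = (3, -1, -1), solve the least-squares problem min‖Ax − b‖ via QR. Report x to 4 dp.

w_1 = (-2, -2, 3); ‖w_1‖ = 4.1231, so q_1 = (-0.4851, -0.4851, 0.7276).
q_1·w_2 = (-0.4851)·0 + (-0.4851)·1 + 0.7276·(-3) = -2.6679.
u_2 = w_2 + 2.6679·q_1 = (-1.2941, -0.2941, -1.0588).
‖u_2‖ = 1.6977, so q_2 = (-0.7623, -0.1732, -0.6237).
Qᵀb = (-1.6977, -1.4899).
Back-substitute: x_2 = -1.4899/1.6977 = -0.8776.
x_1 = (-1.6977 + 2.6679·(-0.8776))/4.1231 = -0.9796.

x = (-0.9796, -0.8776)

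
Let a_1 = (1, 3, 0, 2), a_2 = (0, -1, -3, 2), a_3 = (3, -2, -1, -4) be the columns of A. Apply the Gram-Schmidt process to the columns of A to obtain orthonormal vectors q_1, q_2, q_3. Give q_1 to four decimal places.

q_1 = a_1/‖a_1‖ = (1, 3, 0, 2)/3.7417 = (0.2673, 0.8018, 0.0000, 0.5345).

q_1 = (0.2673, 0.8018, 0.0000, 0.5345)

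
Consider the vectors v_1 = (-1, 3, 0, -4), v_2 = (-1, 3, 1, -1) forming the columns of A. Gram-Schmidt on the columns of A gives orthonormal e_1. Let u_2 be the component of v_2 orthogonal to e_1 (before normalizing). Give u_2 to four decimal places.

e_1 = v_1/‖v_1‖ = (-1, 3, 0, -4)/5.0990 = (-0.1961, 0.5883, 0.0000, -0.7845).
r_{12} = e_1·v_2 = 2.7456.
u_2 = v_2 − 2.7456·e_1 = (-0.4615, 1.3846, 1.0000, 1.1538).

u_2 = (-0.4615, 1.3846, 1.0000, 1.1538)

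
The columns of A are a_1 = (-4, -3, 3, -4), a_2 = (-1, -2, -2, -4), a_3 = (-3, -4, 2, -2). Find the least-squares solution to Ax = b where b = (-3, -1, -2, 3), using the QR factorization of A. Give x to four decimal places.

q_1 = a_1/‖a_1‖ = (-4, -3, 3, -4)/7.0711 = (-0.5657, -0.4243, 0.4243, -0.5657).
r_{12} = q_1·a_2 = 2.8284.
u_2 = a_2 − 2.8284·q_1 = (0.6000, -0.8000, -3.2000, -2.4000).
‖u_2‖ = 4.1231, so q_2 = (0.1455, -0.1940, -0.7761, -0.5821).
r_{13} = q_1·a_3 = 5.3740; r_{23} = q_2·a_3 = -0.0485.
u_3 = a_3 − 5.3740·q_1 + 0.0485·q_2 = (0.0471, -1.7294, -0.3176, 1.0118).
‖u_3‖ = 2.0292, so q_3 = (0.0232, -0.8523, -0.1565, 0.4986).
Qᵀb = (-0.4243, -0.4366, 2.5916).
Back-substitute: x_3 = 2.5916/2.0292 = 1.2771.
x_2 = (-0.4366 + 0.0485·1.2771)/4.1231 = -0.0909.
x_1 = (-0.4243 − 2.8284·(-0.0909) − 5.3740·1.2771)/7.0711 = -0.9943.

x = (-0.9943, -0.0909, 1.2771)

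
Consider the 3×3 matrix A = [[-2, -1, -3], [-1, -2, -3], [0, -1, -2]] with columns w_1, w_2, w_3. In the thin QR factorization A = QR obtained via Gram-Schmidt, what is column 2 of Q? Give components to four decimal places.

w_1 = (-2, -1, 0); ‖w_1‖ = 2.2361, so e_1 = (-0.8944, -0.4472, 0.0000).
e_1·w_2 = (-0.8944)·(-1) + (-0.4472)·(-2) + 0.0000·(-1) = 1.7889.
u_2 = w_2 − 1.7889·e_1 = (0.6000, -1.2000, -1.0000).
‖u_2‖ = 1.6733, so e_2 = (0.3586, -0.7171, -0.5976).

e_2 = (0.3586, -0.7171, -0.5976)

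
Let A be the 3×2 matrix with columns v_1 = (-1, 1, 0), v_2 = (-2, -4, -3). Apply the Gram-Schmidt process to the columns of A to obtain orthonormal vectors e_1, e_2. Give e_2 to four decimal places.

e_2 = (-0.5774, -0.5774, -0.5774)

v_1 = (-1, 1, 0); ‖v_1‖ = 1.4142, so e_1 = (-0.7071, 0.7071, 0.0000).
e_1·v_2 = (-0.7071)·(-2) + 0.7071·(-4) + 0.0000·(-3) = -1.4142.
u_2 = v_2 + 1.4142·e_1 = (-3.0000, -3.0000, -3.0000).
‖u_2‖ = 5.1962, so e_2 = (-0.5774, -0.5774, -0.5774).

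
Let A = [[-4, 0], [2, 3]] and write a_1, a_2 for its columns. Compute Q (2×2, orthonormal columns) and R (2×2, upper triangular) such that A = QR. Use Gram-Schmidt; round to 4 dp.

a_1 = (-4, 2); ‖a_1‖ = 4.4721, so e_1 = (-0.8944, 0.4472).
e_1·a_2 = (-0.8944)·0 + 0.4472·3 = 1.3416.
u_2 = a_2 − 1.3416·e_1 = (1.2000, 2.4000).
‖u_2‖ = 2.6833, so e_2 = (0.4472, 0.8944).

Q = [[-0.8944, 0.4472], [0.4472, 0.8944]], R = [[4.4721, 1.3416], [0.0000, 2.6833]]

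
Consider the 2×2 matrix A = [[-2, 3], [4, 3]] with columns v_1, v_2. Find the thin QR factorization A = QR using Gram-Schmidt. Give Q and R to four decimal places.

Q = [[-0.4472, 0.8944], [0.8944, 0.4472]], R = [[4.4721, 1.3416], [0.0000, 4.0249]]

v_1 = (-2, 4); ‖v_1‖ = 4.4721, so e_1 = (-0.4472, 0.8944).
e_1·v_2 = (-0.4472)·3 + 0.8944·3 = 1.3416.
u_2 = v_2 − 1.3416·e_1 = (3.6000, 1.8000).
‖u_2‖ = 4.0249, so e_2 = (0.8944, 0.4472).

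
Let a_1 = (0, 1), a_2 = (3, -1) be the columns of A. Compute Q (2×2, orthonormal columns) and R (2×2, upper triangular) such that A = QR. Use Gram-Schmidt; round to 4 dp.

Q = [[0.0000, 1.0000], [1.0000, 0.0000]], R = [[1.0000, -1.0000], [0.0000, 3.0000]]

q_1 = a_1/‖a_1‖ = (0, 1)/1.0000 = (0.0000, 1.0000).
r_{12} = q_1·a_2 = -1.0000.
u_2 = a_2 + 1.0000·q_1 = (3.0000, 0.0000).
‖u_2‖ = 3.0000, so q_2 = (1.0000, 0.0000).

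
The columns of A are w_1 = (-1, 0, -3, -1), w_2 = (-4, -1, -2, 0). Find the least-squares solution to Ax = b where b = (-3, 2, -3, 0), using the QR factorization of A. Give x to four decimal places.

x = (0.7023, 0.4275)

w_1 = (-1, 0, -3, -1); ‖w_1‖ = 3.3166, so e_1 = (-0.3015, 0.0000, -0.9045, -0.3015).
e_1·w_2 = (-0.3015)·(-4) + 0.0000·(-1) + (-0.9045)·(-2) + (-0.3015)·0 = 3.0151.
u_2 = w_2 − 3.0151·e_1 = (-3.0909, -1.0000, 0.7273, 0.9091).
‖u_2‖ = 3.4510, so e_2 = (-0.8957, -0.2898, 0.2107, 0.2634).
Qᵀb = (3.6181, 1.4752).
Back-substitute: x_2 = 1.4752/3.4510 = 0.4275.
x_1 = (3.6181 − 3.0151·0.4275)/3.3166 = 0.7023.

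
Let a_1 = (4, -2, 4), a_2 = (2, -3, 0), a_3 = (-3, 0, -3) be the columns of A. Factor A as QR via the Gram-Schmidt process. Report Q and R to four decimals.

a_1 = (4, -2, 4); ‖a_1‖ = 6.0000, so q_1 = (0.6667, -0.3333, 0.6667).
q_1·a_2 = 0.6667·2 + (-0.3333)·(-3) + 0.6667·0 = 2.3333.
u_2 = a_2 − 2.3333·q_1 = (0.4444, -2.2222, -1.5556).
‖u_2‖ = 2.7487, so q_2 = (0.1617, -0.8085, -0.5659).
q_1·a_3 = 0.6667·(-3) + (-0.3333)·0 + 0.6667·(-3) = -4.0000; q_2·a_3 = 0.1617·(-3) + (-0.8085)·0 + (-0.5659)·(-3) = 1.2127.
u_3 = a_3 + 4.0000·q_1 − 1.2127·q_2 = (-0.5294, -0.3529, 0.3529).
‖u_3‖ = 0.7276, so q_3 = (-0.7276, -0.4851, 0.4851).

Q = [[0.6667, 0.1617, -0.7276], [-0.3333, -0.8085, -0.4851], [0.6667, -0.5659, 0.4851]], R = [[6.0000, 2.3333, -4.0000], [0.0000, 2.7487, 1.2127], [0.0000, 0.0000, 0.7276]]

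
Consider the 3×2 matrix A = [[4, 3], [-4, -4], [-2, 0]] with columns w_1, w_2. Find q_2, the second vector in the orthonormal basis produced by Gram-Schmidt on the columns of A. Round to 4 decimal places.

w_1 = (4, -4, -2); ‖w_1‖ = 6.0000, so q_1 = (0.6667, -0.6667, -0.3333).
q_1·w_2 = 0.6667·3 + (-0.6667)·(-4) + (-0.3333)·0 = 4.6667.
u_2 = w_2 − 4.6667·q_1 = (-0.1111, -0.8889, 1.5556).
‖u_2‖ = 1.7951, so q_2 = (-0.0619, -0.4952, 0.8666).

q_2 = (-0.0619, -0.4952, 0.8666)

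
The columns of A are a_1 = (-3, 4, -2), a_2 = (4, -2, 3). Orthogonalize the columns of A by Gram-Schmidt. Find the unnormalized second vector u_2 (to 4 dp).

u_2 = (1.3103, 1.5862, 1.2069)

e_1 = a_1/‖a_1‖ = (-3, 4, -2)/5.3852 = (-0.5571, 0.7428, -0.3714).
r_{12} = e_1·a_2 = -4.8281.
u_2 = a_2 + 4.8281·e_1 = (1.3103, 1.5862, 1.2069).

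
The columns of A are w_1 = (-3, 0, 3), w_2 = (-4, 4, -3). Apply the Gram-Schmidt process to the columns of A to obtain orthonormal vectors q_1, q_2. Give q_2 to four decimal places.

q_2 = (-0.5500, 0.6285, -0.5500)

w_1 = (-3, 0, 3); ‖w_1‖ = 4.2426, so q_1 = (-0.7071, 0.0000, 0.7071).
q_1·w_2 = (-0.7071)·(-4) + 0.0000·4 + 0.7071·(-3) = 0.7071.
u_2 = w_2 − 0.7071·q_1 = (-3.5000, 4.0000, -3.5000).
‖u_2‖ = 6.3640, so q_2 = (-0.5500, 0.6285, -0.5500).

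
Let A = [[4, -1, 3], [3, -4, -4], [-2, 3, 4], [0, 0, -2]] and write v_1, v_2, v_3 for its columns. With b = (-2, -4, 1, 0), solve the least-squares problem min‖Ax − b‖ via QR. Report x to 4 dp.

x = (-0.1619, 0.8570, -0.1938)

v_1 = (4, 3, -2, 0); ‖v_1‖ = 5.3852, so e_1 = (0.7428, 0.5571, -0.3714, 0.0000).
e_1·v_2 = 0.7428·(-1) + 0.5571·(-4) + (-0.3714)·3 + 0.0000·0 = -4.0853.
u_2 = v_2 + 4.0853·e_1 = (2.0345, -1.7241, 1.4828, 0.0000).
‖u_2‖ = 3.0513, so e_2 = (0.6668, -0.5651, 0.4859, 0.0000).
e_1·v_3 = 0.7428·3 + 0.5571·(-4) + (-0.3714)·4 + 0.0000·(-2) = -1.4856; e_2·v_3 = 0.6668·3 + (-0.5651)·(-4) + 0.4859·4 + 0.0000·(-2) = 6.2043.
u_3 = v_3 + 1.4856·e_1 − 6.2043·e_2 = (-0.0333, 0.3333, 0.4333, -2.0000).
‖u_3‖ = 2.0736, so e_3 = (-0.0161, 0.1607, 0.2090, -0.9645).
Qᵀb = (-4.0853, 1.4126, -0.4019).
Back-substitute: x_3 = -0.4019/2.0736 = -0.1938.
x_2 = (1.4126 − 6.2043·(-0.1938))/3.0513 = 0.8570.
x_1 = (-4.0853 + 4.0853·0.8570 + 1.4856·(-0.1938))/5.3852 = -0.1619.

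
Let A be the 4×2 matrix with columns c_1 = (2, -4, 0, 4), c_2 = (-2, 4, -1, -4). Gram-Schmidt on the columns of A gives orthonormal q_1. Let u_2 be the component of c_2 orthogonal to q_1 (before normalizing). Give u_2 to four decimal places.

u_2 = (0.0000, 0.0000, -1.0000, 0.0000)

c_1 = (2, -4, 0, 4); ‖c_1‖ = 6.0000, so q_1 = (0.3333, -0.6667, 0.0000, 0.6667).
q_1·c_2 = 0.3333·(-2) + (-0.6667)·4 + 0.0000·(-1) + 0.6667·(-4) = -6.0000.
u_2 = c_2 + 6.0000·q_1 = (0.0000, 0.0000, -1.0000, 0.0000).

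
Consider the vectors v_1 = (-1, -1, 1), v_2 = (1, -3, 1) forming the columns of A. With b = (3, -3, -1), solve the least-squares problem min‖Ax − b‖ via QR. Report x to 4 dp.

x = (-1.8333, 1.5000)

q_1 = v_1/‖v_1‖ = (-1, -1, 1)/1.7321 = (-0.5774, -0.5774, 0.5774).
r_{12} = q_1·v_2 = 1.7321.
u_2 = v_2 − 1.7321·q_1 = (2.0000, -2.0000, 0.0000).
‖u_2‖ = 2.8284, so q_2 = (0.7071, -0.7071, 0.0000).
Qᵀb = (-0.5774, 4.2426).
Back-substitute: x_2 = 4.2426/2.8284 = 1.5000.
x_1 = (-0.5774 − 1.7321·1.5000)/1.7321 = -1.8333.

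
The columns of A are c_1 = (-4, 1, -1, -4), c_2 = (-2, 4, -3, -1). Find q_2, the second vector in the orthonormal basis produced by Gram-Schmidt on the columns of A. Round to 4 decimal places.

q_1 = c_1/‖c_1‖ = (-4, 1, -1, -4)/5.8310 = (-0.6860, 0.1715, -0.1715, -0.6860).
r_{12} = q_1·c_2 = 3.2585.
u_2 = c_2 − 3.2585·q_1 = (0.2353, 3.4412, -2.4412, 1.2353).
‖u_2‖ = 4.4025, so q_2 = (0.0534, 0.7816, -0.5545, 0.2806).

q_2 = (0.0534, 0.7816, -0.5545, 0.2806)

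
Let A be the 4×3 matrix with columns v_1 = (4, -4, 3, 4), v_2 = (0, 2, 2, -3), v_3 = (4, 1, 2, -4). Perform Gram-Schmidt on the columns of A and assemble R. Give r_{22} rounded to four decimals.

r_{22} = 3.6826

v_1 = (4, -4, 3, 4); ‖v_1‖ = 7.5498, so q_1 = (0.5298, -0.5298, 0.3974, 0.5298).
q_1·v_2 = 0.5298·0 + (-0.5298)·2 + 0.3974·2 + 0.5298·(-3) = -1.8543.
u_2 = v_2 + 1.8543·q_1 = (0.9825, 1.0175, 2.7368, -2.0175).
r_{22} = ‖u_2‖ = 3.6826.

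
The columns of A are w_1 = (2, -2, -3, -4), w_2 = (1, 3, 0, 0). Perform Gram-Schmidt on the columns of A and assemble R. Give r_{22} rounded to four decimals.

w_1 = (2, -2, -3, -4); ‖w_1‖ = 5.7446, so e_1 = (0.3482, -0.3482, -0.5222, -0.6963).
e_1·w_2 = 0.3482·1 + (-0.3482)·3 + (-0.5222)·0 + (-0.6963)·0 = -0.6963.
u_2 = w_2 + 0.6963·e_1 = (1.2424, 2.7576, -0.3636, -0.4848).
r_{22} = ‖u_2‖ = 3.0847.

r_{22} = 3.0847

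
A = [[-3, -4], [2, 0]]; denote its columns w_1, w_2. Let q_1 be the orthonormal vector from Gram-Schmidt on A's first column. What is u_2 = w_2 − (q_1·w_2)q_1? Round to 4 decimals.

u_2 = (-1.2308, -1.8462)

q_1 = w_1/‖w_1‖ = (-3, 2)/3.6056 = (-0.8321, 0.5547).
r_{12} = q_1·w_2 = 3.3282.
u_2 = w_2 − 3.3282·q_1 = (-1.2308, -1.8462).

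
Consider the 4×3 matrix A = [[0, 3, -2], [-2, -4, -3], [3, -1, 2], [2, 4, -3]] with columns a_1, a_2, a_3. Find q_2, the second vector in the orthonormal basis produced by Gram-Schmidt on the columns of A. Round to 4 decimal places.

q_2 = (0.5298, -0.4363, -0.5818, 0.4363)

a_1 = (0, -2, 3, 2); ‖a_1‖ = 4.1231, so q_1 = (0.0000, -0.4851, 0.7276, 0.4851).
q_1·a_2 = 0.0000·3 + (-0.4851)·(-4) + 0.7276·(-1) + 0.4851·4 = 3.1530.
u_2 = a_2 − 3.1530·q_1 = (3.0000, -2.4706, -3.2941, 2.4706).
‖u_2‖ = 5.6621, so q_2 = (0.5298, -0.4363, -0.5818, 0.4363).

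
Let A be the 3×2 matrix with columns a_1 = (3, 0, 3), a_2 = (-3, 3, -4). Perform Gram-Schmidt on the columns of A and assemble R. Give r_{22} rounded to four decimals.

r_{22} = 3.0822

a_1 = (3, 0, 3); ‖a_1‖ = 4.2426, so e_1 = (0.7071, 0.0000, 0.7071).
e_1·a_2 = 0.7071·(-3) + 0.0000·3 + 0.7071·(-4) = -4.9497.
u_2 = a_2 + 4.9497·e_1 = (0.5000, 3.0000, -0.5000).
r_{22} = ‖u_2‖ = 3.0822.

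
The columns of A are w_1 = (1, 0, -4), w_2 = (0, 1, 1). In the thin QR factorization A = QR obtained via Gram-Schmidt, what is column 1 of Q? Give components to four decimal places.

w_1 = (1, 0, -4); ‖w_1‖ = 4.1231, so e_1 = (0.2425, 0.0000, -0.9701).

e_1 = (0.2425, 0.0000, -0.9701)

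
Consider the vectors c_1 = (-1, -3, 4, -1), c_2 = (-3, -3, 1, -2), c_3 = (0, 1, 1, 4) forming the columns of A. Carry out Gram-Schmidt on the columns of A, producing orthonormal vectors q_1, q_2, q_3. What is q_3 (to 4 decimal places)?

q_1 = c_1/‖c_1‖ = (-1, -3, 4, -1)/5.1962 = (-0.1925, -0.5774, 0.7698, -0.1925).
r_{12} = q_1·c_2 = 3.4641.
u_2 = c_2 − 3.4641·q_1 = (-2.3333, -1.0000, -1.6667, -1.3333).
‖u_2‖ = 3.3166, so q_2 = (-0.7035, -0.3015, -0.5025, -0.4020).
r_{13} = q_1·c_3 = -0.5774; r_{23} = q_2·c_3 = -2.4121.
u_3 = c_3 + 0.5774·q_1 + 2.4121·q_2 = (-1.8081, -0.0606, 0.2323, 2.9192).
‖u_3‖ = 3.4422, so q_3 = (-0.5253, -0.0176, 0.0675, 0.8481).

q_3 = (-0.5253, -0.0176, 0.0675, 0.8481)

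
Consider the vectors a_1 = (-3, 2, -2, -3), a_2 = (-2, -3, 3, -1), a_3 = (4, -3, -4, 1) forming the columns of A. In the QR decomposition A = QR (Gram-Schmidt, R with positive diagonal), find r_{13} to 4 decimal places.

r_{13} = -2.5495

a_1 = (-3, 2, -2, -3); ‖a_1‖ = 5.0990, so q_1 = (-0.5883, 0.3922, -0.3922, -0.5883).
r_{13} = q_1·a_3 = -2.5495.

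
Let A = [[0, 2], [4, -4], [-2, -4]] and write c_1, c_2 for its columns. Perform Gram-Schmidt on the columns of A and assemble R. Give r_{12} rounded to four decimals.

r_{12} = -1.7889

c_1 = (0, 4, -2); ‖c_1‖ = 4.4721, so e_1 = (0.0000, 0.8944, -0.4472).
r_{12} = e_1·c_2 = -1.7889.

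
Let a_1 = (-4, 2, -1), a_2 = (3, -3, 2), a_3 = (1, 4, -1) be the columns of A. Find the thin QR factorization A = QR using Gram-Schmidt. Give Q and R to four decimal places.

q_1 = a_1/‖a_1‖ = (-4, 2, -1)/4.5826 = (-0.8729, 0.4364, -0.2182).
r_{12} = q_1·a_2 = -4.3644.
u_2 = a_2 + 4.3644·q_1 = (-0.8095, -1.0952, 1.0476).
‖u_2‖ = 1.7182, so q_2 = (-0.4711, -0.6374, 0.6097).
r_{13} = q_1·a_3 = 1.0911; r_{23} = q_2·a_3 = -3.6305.
u_3 = a_3 − 1.0911·q_1 + 3.6305·q_2 = (0.2419, 1.2097, 1.4516).
‖u_3‖ = 1.9050, so q_3 = (0.1270, 0.6350, 0.7620).

Q = [[-0.8729, -0.4711, 0.1270], [0.4364, -0.6374, 0.6350], [-0.2182, 0.6097, 0.7620]], R = [[4.5826, -4.3644, 1.0911], [0.0000, 1.7182, -3.6305], [0.0000, 0.0000, 1.9050]]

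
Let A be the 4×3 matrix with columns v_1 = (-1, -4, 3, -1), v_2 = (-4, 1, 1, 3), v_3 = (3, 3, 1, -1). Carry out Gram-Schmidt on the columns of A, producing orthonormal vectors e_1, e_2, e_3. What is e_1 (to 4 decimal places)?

e_1 = (-0.1925, -0.7698, 0.5774, -0.1925)

e_1 = v_1/‖v_1‖ = (-1, -4, 3, -1)/5.1962 = (-0.1925, -0.7698, 0.5774, -0.1925).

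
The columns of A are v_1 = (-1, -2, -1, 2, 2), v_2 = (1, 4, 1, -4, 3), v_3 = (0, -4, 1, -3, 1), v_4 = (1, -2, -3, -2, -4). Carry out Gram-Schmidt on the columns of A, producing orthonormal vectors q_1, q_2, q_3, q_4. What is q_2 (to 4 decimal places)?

v_1 = (-1, -2, -1, 2, 2); ‖v_1‖ = 3.7417, so q_1 = (-0.2673, -0.5345, -0.2673, 0.5345, 0.5345).
q_1·v_2 = (-0.2673)·1 + (-0.5345)·4 + (-0.2673)·1 + 0.5345·(-4) + 0.5345·3 = -3.2071.
u_2 = v_2 + 3.2071·q_1 = (0.1429, 2.2857, 0.1429, -2.2857, 4.7143).
‖u_2‖ = 5.7196, so q_2 = (0.0250, 0.3996, 0.0250, -0.3996, 0.8242).

q_2 = (0.0250, 0.3996, 0.0250, -0.3996, 0.8242)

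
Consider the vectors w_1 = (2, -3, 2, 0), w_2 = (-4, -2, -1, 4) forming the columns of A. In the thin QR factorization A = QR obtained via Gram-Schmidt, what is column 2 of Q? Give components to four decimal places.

e_1 = w_1/‖w_1‖ = (2, -3, 2, 0)/4.1231 = (0.4851, -0.7276, 0.4851, 0.0000).
r_{12} = e_1·w_2 = -0.9701.
u_2 = w_2 + 0.9701·e_1 = (-3.5294, -2.7059, -0.5294, 4.0000).
‖u_2‖ = 6.0049, so e_2 = (-0.5878, -0.4506, -0.0882, 0.6661).

e_2 = (-0.5878, -0.4506, -0.0882, 0.6661)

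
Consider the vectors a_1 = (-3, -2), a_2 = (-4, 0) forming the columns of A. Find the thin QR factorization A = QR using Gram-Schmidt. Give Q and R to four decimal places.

a_1 = (-3, -2); ‖a_1‖ = 3.6056, so q_1 = (-0.8321, -0.5547).
q_1·a_2 = (-0.8321)·(-4) + (-0.5547)·0 = 3.3282.
u_2 = a_2 − 3.3282·q_1 = (-1.2308, 1.8462).
‖u_2‖ = 2.2188, so q_2 = (-0.5547, 0.8321).

Q = [[-0.8321, -0.5547], [-0.5547, 0.8321]], R = [[3.6056, 3.3282], [0.0000, 2.2188]]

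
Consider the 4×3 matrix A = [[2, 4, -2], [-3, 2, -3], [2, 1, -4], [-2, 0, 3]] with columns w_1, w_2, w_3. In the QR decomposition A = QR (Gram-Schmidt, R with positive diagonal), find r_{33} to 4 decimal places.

r_{33} = 4.5867

w_1 = (2, -3, 2, -2); ‖w_1‖ = 4.5826, so e_1 = (0.4364, -0.6547, 0.4364, -0.4364).
e_1·w_2 = 0.4364·4 + (-0.6547)·2 + 0.4364·1 + (-0.4364)·0 = 0.8729.
u_2 = w_2 − 0.8729·e_1 = (3.6190, 2.5714, 0.6190, 0.3810).
‖u_2‖ = 4.4987, so e_2 = (0.8045, 0.5716, 0.1376, 0.0847).
e_1·w_3 = 0.4364·(-2) + (-0.6547)·(-3) + 0.4364·(-4) + (-0.4364)·3 = -1.9640; e_2·w_3 = 0.8045·(-2) + 0.5716·(-3) + 0.1376·(-4) + 0.0847·3 = -3.6201.
u_3 = w_3 + 1.9640·e_1 + 3.6201·e_2 = (1.7694, -2.2165, -2.6447, 2.4494).
r_{33} = ‖u_3‖ = 4.5867.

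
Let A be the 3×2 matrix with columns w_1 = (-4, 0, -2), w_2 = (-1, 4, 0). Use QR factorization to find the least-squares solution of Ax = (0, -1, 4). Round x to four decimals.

x = (-0.3704, -0.1481)

w_1 = (-4, 0, -2); ‖w_1‖ = 4.4721, so e_1 = (-0.8944, 0.0000, -0.4472).
e_1·w_2 = (-0.8944)·(-1) + 0.0000·4 + (-0.4472)·0 = 0.8944.
u_2 = w_2 − 0.8944·e_1 = (-0.2000, 4.0000, 0.4000).
‖u_2‖ = 4.0249, so e_2 = (-0.0497, 0.9938, 0.0994).
Qᵀb = (-1.7889, -0.5963).
Back-substitute: x_2 = -0.5963/4.0249 = -0.1481.
x_1 = (-1.7889 − 0.8944·(-0.1481))/4.4721 = -0.3704.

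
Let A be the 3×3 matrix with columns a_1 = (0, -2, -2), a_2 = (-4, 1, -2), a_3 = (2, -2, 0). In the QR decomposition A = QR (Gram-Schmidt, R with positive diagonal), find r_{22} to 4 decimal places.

a_1 = (0, -2, -2); ‖a_1‖ = 2.8284, so e_1 = (0.0000, -0.7071, -0.7071).
e_1·a_2 = 0.0000·(-4) + (-0.7071)·1 + (-0.7071)·(-2) = 0.7071.
u_2 = a_2 − 0.7071·e_1 = (-4.0000, 1.5000, -1.5000).
r_{22} = ‖u_2‖ = 4.5277.

r_{22} = 4.5277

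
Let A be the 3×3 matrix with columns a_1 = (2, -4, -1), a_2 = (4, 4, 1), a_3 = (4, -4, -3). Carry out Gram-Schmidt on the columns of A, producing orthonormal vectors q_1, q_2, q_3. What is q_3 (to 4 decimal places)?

q_3 = (0.0000, 0.2425, -0.9701)

q_1 = a_1/‖a_1‖ = (2, -4, -1)/4.5826 = (0.4364, -0.8729, -0.2182).
r_{12} = q_1·a_2 = -1.9640.
u_2 = a_2 + 1.9640·q_1 = (4.8571, 2.2857, 0.5714).
‖u_2‖ = 5.3984, so q_2 = (0.8997, 0.4234, 0.1059).
r_{13} = q_1·a_3 = 5.8919; r_{23} = q_2·a_3 = 1.5878.
u_3 = a_3 − 5.8919·q_1 − 1.5878·q_2 = (0.0000, 0.4706, -1.8824).
‖u_3‖ = 1.9403, so q_3 = (0.0000, 0.2425, -0.9701).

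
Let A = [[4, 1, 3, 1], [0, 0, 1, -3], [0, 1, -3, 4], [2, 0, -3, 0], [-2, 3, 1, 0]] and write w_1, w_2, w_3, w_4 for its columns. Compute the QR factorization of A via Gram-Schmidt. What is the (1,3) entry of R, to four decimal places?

r_{13} = 0.8165

q_1 = w_1/‖w_1‖ = (4, 0, 0, 2, -2)/4.8990 = (0.8165, 0.0000, 0.0000, 0.4082, -0.4082).
r_{13} = q_1·w_3 = 0.8165.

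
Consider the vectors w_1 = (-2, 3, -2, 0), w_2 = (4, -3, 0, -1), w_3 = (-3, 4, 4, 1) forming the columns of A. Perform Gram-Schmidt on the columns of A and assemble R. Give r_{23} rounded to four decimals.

r_{23} = -5.0000

w_1 = (-2, 3, -2, 0); ‖w_1‖ = 4.1231, so e_1 = (-0.4851, 0.7276, -0.4851, 0.0000).
e_1·w_2 = (-0.4851)·4 + 0.7276·(-3) + (-0.4851)·0 + 0.0000·(-1) = -4.1231.
u_2 = w_2 + 4.1231·e_1 = (2.0000, 0.0000, -2.0000, -1.0000).
‖u_2‖ = 3.0000, so e_2 = (0.6667, 0.0000, -0.6667, -0.3333).
r_{23} = e_2·w_3 = -5.0000.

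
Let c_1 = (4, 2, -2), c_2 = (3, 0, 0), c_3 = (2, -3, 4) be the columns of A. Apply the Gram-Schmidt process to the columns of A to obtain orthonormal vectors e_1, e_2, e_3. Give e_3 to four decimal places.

e_3 = (0.0000, 0.7071, 0.7071)

c_1 = (4, 2, -2); ‖c_1‖ = 4.8990, so e_1 = (0.8165, 0.4082, -0.4082).
e_1·c_2 = 0.8165·3 + 0.4082·0 + (-0.4082)·0 = 2.4495.
u_2 = c_2 − 2.4495·e_1 = (1.0000, -1.0000, 1.0000).
‖u_2‖ = 1.7321, so e_2 = (0.5774, -0.5774, 0.5774).
e_1·c_3 = 0.8165·2 + 0.4082·(-3) + (-0.4082)·4 = -1.2247; e_2·c_3 = 0.5774·2 + (-0.5774)·(-3) + 0.5774·4 = 5.1962.
u_3 = c_3 + 1.2247·e_1 − 5.1962·e_2 = (0.0000, 0.5000, 0.5000).
‖u_3‖ = 0.7071, so e_3 = (0.0000, 0.7071, 0.7071).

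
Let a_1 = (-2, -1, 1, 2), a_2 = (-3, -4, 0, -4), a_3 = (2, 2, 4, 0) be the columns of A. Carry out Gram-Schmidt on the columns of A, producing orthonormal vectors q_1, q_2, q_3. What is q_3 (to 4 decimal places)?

q_3 = (0.1671, 0.1208, 0.9471, -0.2461)

a_1 = (-2, -1, 1, 2); ‖a_1‖ = 3.1623, so q_1 = (-0.6325, -0.3162, 0.3162, 0.6325).
q_1·a_2 = (-0.6325)·(-3) + (-0.3162)·(-4) + 0.3162·0 + 0.6325·(-4) = 0.6325.
u_2 = a_2 − 0.6325·q_1 = (-2.6000, -3.8000, -0.2000, -4.4000).
‖u_2‖ = 6.3718, so q_2 = (-0.4080, -0.5964, -0.0314, -0.6905).
q_1·a_3 = (-0.6325)·2 + (-0.3162)·2 + 0.3162·4 + 0.6325·0 = -0.6325; q_2·a_3 = (-0.4080)·2 + (-0.5964)·2 + (-0.0314)·4 + (-0.6905)·0 = -2.1344.
u_3 = a_3 + 0.6325·q_1 + 2.1344·q_2 = (0.7291, 0.5271, 4.1330, -1.0739).
‖u_3‖ = 4.3640, so q_3 = (0.1671, 0.1208, 0.9471, -0.2461).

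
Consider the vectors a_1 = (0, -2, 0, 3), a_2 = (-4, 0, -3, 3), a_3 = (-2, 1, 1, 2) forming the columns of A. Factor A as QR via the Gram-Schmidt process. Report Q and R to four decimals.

a_1 = (0, -2, 0, 3); ‖a_1‖ = 3.6056, so q_1 = (0.0000, -0.5547, 0.0000, 0.8321).
q_1·a_2 = 0.0000·(-4) + (-0.5547)·0 + 0.0000·(-3) + 0.8321·3 = 2.4962.
u_2 = a_2 − 2.4962·q_1 = (-4.0000, 1.3846, -3.0000, 0.9231).
‖u_2‖ = 5.2697, so q_2 = (-0.7591, 0.2628, -0.5693, 0.1752).
q_1·a_3 = 0.0000·(-2) + (-0.5547)·1 + 0.0000·1 + 0.8321·2 = 1.1094; q_2·a_3 = (-0.7591)·(-2) + 0.2628·1 + (-0.5693)·1 + 0.1752·2 = 1.5619.
u_3 = a_3 − 1.1094·q_1 − 1.5619·q_2 = (-0.8144, 1.2050, 1.8892, 0.8033).
‖u_3‖ = 2.5159, so q_3 = (-0.3237, 0.4790, 0.7509, 0.3193).

Q = [[0.0000, -0.7591, -0.3237], [-0.5547, 0.2628, 0.4790], [0.0000, -0.5693, 0.7509], [0.8321, 0.1752, 0.3193]], R = [[3.6056, 2.4962, 1.1094], [0.0000, 5.2697, 1.5619], [0.0000, 0.0000, 2.5159]]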